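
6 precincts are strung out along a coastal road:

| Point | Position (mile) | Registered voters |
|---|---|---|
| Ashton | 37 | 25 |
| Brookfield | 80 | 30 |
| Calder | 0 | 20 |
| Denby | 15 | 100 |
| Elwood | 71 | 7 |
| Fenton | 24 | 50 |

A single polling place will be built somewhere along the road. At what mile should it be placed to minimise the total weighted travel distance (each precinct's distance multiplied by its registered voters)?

x = 15

For a sum of weighted absolute distances on a line, the optimum is the weighted median (not the mean). Total weight W = 232; half-weight = 116.
Sort by position and accumulate weight:
  mile 0 (Calder, w=20) → cum 20
  mile 15 (Denby, w=100) → cum 120  ≥ 116 → median here
  mile 24 (Fenton, w=50) → cum 170
  mile 37 (Ashton, w=25) → cum 195
  mile 71 (Elwood, w=7) → cum 202
  mile 80 (Brookfield, w=30) → cum 232
Optimal location: mile 15.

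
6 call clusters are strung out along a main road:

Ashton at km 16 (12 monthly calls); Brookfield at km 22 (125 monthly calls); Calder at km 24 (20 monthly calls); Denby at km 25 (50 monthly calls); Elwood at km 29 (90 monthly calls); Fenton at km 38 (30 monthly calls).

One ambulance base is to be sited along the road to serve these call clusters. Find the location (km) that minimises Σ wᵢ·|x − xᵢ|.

For a sum of weighted absolute distances on a line, the optimum is the weighted median (not the mean). Total weight W = 327; half-weight = 163.5.
Sort by position and accumulate weight:
  km 16 (Ashton, w=12) → cum 12
  km 22 (Brookfield, w=125) → cum 137
  km 24 (Calder, w=20) → cum 157
  km 25 (Denby, w=50) → cum 207  ≥ 163.5 → median here
  km 29 (Elwood, w=90) → cum 297
  km 38 (Fenton, w=30) → cum 327
Optimal location: km 25.

x = 25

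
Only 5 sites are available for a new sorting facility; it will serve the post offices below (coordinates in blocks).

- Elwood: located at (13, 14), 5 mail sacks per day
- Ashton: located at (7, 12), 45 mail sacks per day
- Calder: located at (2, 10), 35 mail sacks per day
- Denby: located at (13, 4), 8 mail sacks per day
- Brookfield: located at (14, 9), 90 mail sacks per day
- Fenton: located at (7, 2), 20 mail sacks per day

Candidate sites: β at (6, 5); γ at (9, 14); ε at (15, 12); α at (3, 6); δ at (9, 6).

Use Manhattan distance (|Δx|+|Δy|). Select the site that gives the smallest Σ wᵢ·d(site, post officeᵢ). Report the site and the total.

δ, total 1693 blocks

Total weighted distance at each candidate:
  β (6, 5): total = 1979
  γ (9, 14): total = 1877
  ε (15, 12): total = 1705
  α (3, 6): total = 2231
  δ (9, 6): total = 1693
Minimum is at δ with total 1693 blocks.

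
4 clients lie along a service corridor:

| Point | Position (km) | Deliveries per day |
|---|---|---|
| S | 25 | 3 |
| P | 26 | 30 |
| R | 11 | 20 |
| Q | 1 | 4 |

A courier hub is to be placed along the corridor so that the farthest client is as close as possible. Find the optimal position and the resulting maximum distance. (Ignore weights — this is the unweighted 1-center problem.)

location 13.5, max distance 12.5

The 1-center on a line is the midpoint of the two extreme points: leftmost at 1, rightmost at 26.
Optimal location = (1 + 26)/2 = 13.5; maximum distance = (26 − 1)/2 = 12.5.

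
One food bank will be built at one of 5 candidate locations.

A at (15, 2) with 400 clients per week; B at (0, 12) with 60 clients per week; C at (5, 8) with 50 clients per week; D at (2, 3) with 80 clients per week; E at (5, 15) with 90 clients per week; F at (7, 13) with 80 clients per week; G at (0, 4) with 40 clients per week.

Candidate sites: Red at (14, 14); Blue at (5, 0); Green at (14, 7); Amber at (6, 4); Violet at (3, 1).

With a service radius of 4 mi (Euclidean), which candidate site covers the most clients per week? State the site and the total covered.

Violet, covering 80

Coverage radius r = 4 mi; a point is covered iff (Δx)²+(Δy)² ≤ 4² = 16.
  Red (14, 14): covers {none} → 0
  Blue (5, 0): covers {none} → 0
  Green (14, 7): covers {none} → 0
  Amber (6, 4): covers {none} → 0
  Violet (3, 1): covers {D} → 80
Maximum coverage at Violet: 80 clients per week.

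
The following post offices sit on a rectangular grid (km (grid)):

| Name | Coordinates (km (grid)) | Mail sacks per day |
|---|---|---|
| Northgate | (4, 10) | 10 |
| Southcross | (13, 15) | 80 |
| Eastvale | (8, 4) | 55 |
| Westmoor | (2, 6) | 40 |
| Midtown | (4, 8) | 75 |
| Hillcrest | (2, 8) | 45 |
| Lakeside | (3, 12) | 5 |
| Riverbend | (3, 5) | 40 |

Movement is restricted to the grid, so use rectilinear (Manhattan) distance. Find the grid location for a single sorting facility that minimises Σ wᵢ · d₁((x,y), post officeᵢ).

(4, 8)

Manhattan distance separates: Σwᵢ(|x−xᵢ|+|y−yᵢ|) = Σwᵢ|x−xᵢ| + Σwᵢ|y−yᵢ|, so x and y are optimised independently as 1-D weighted medians.
Total weight W = 350; half = 175.
x-coordinate, sorted with cumulative weight:
  x=2 (Westmoor, w=40) cum 40
  x=2 (Hillcrest, w=45) cum 85
  x=3 (Lakeside, w=5) cum 90
  x=3 (Riverbend, w=40) cum 130
  x=4 (Northgate, w=10) cum 140
  x=4 (Midtown, w=75) cum 215  ← median
  x=8 (Eastvale, w=55) cum 270
  x=13 (Southcross, w=80) cum 350
⇒ x* = 4
y-coordinate, sorted with cumulative weight:
  y=4 (Eastvale, w=55) cum 55
  y=5 (Riverbend, w=40) cum 95
  y=6 (Westmoor, w=40) cum 135
  y=8 (Midtown, w=75) cum 210  ← median
  y=8 (Hillcrest, w=45) cum 255
  y=10 (Northgate, w=10) cum 265
  y=12 (Lakeside, w=5) cum 270
  y=15 (Southcross, w=80) cum 350
⇒ y* = 8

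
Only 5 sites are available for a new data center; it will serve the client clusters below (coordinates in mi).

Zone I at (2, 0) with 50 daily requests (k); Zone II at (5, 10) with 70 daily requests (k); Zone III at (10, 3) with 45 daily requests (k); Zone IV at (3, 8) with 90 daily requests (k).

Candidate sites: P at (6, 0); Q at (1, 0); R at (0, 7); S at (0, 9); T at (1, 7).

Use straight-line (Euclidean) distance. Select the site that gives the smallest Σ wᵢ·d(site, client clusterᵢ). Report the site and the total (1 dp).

T, total 1348.0 mi

Total weighted distance at each candidate:
  P (6, 0): total = 1897.5
  Q (1, 0): total = 1973.0
  R (0, 7): total = 1541.4
  S (0, 9): total = 1627.3
  T (1, 7): total = 1348.0
Minimum is at T with total 1348.0 mi.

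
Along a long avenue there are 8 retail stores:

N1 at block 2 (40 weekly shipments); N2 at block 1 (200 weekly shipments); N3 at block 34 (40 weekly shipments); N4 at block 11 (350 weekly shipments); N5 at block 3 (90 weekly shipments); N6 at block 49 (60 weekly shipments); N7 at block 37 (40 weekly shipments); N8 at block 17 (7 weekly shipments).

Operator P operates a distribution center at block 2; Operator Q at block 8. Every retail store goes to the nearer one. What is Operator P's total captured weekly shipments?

330

The indifferent point is the midpoint (2+8)/2 = 5; retail stores left of it (closer to Operator P at 2) go to Operator P, those right go to Operator Q.
  N2 at 1 (w=200) → Operator P
  N1 at 2 (w=40) → Operator P
  N5 at 3 (w=90) → Operator P
  N4 at 11 (w=350) → Operator Q
  N8 at 17 (w=7) → Operator Q
  N3 at 34 (w=40) → Operator Q
  N7 at 37 (w=40) → Operator Q
  N6 at 49 (w=60) → Operator Q
Operator P captures 330; Operator Q captures 497.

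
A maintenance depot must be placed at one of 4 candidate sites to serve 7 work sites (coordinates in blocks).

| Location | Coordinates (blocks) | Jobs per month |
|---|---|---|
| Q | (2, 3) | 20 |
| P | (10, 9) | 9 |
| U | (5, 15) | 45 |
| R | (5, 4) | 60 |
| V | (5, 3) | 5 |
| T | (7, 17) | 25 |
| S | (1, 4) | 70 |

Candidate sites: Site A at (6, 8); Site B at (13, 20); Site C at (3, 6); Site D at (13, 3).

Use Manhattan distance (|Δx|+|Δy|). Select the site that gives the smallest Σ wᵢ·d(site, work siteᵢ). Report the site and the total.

Total weighted distance at each candidate:
  Site A (6, 8): total = 1795
  Site B (13, 20): total = 5021
  Site C (3, 6): total = 1585
  Site D (13, 3): total = 3191
Minimum is at Site C with total 1585 blocks.

Site C, total 1585 blocks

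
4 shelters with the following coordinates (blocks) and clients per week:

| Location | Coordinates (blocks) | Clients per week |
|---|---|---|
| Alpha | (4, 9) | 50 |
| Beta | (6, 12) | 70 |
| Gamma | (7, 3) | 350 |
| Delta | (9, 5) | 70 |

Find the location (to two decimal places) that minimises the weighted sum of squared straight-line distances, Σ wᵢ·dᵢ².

The minimiser of Σwᵢ‖p−pᵢ‖² is the weighted centroid p* = (Σwᵢpᵢ)/(Σwᵢ).
Σwᵢ = 540.
Σwᵢxᵢ = 50·4 + 70·6 + 350·7 + 70·9 = 3700.
Σwᵢyᵢ = 50·9 + 70·12 + 350·3 + 70·5 = 2690.
x* = 3700/540 = 6.85, y* = 2690/540 = 4.98.

(6.85, 4.98)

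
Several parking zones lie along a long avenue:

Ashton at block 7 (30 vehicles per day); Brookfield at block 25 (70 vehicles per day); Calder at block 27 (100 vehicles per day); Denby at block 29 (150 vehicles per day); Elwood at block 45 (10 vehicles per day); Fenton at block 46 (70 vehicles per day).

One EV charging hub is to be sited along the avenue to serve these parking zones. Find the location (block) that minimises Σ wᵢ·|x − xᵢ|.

x = 29

For a sum of weighted absolute distances on a line, the optimum is the weighted median (not the mean). Total weight W = 430; half-weight = 215.
Sort by position and accumulate weight:
  block 7 (Ashton, w=30) → cum 30
  block 25 (Brookfield, w=70) → cum 100
  block 27 (Calder, w=100) → cum 200
  block 29 (Denby, w=150) → cum 350  ≥ 215 → median here
  block 45 (Elwood, w=10) → cum 360
  block 46 (Fenton, w=70) → cum 430
Optimal location: block 29.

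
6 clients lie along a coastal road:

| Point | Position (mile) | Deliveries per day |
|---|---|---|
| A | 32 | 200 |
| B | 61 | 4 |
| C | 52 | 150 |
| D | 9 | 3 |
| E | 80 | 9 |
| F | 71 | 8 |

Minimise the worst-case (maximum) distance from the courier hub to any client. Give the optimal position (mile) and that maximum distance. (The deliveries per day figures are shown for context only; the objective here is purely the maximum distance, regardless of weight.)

The 1-center on a line is the midpoint of the two extreme points: leftmost at 9, rightmost at 80.
Optimal location = (9 + 80)/2 = 44.5; maximum distance = (80 − 9)/2 = 35.5.

location 44.5, max distance 35.5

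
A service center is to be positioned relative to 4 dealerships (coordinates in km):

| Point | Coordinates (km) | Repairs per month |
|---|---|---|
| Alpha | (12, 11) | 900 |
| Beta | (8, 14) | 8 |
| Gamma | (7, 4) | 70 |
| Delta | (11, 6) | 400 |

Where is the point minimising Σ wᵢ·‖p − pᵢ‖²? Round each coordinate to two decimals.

(11.43, 9.21)

The minimiser of Σwᵢ‖p−pᵢ‖² is the weighted centroid p* = (Σwᵢpᵢ)/(Σwᵢ).
Σwᵢ = 1378.
Σwᵢxᵢ = 900·12 + 8·8 + 70·7 + 400·11 = 15754.
Σwᵢyᵢ = 900·11 + 8·14 + 70·4 + 400·6 = 12692.
x* = 15754/1378 = 11.43, y* = 12692/1378 = 9.21.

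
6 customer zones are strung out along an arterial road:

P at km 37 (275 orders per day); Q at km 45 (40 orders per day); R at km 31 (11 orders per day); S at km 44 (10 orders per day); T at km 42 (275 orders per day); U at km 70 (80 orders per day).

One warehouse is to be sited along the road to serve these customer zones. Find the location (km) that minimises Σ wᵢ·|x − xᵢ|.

For a sum of weighted absolute distances on a line, the optimum is the weighted median (not the mean). Total weight W = 691; half-weight = 345.5.
Sort by position and accumulate weight:
  km 31 (R, w=11) → cum 11
  km 37 (P, w=275) → cum 286
  km 42 (T, w=275) → cum 561  ≥ 345.5 → median here
  km 44 (S, w=10) → cum 571
  km 45 (Q, w=40) → cum 611
  km 70 (U, w=80) → cum 691
Optimal location: km 42.

x = 42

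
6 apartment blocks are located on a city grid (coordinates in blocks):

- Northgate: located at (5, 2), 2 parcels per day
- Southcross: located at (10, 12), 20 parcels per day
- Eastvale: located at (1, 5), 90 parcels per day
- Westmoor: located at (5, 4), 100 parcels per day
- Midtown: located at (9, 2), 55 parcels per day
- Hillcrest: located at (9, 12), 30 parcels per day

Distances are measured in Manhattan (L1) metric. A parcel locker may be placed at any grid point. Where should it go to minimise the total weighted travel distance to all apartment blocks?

(5, 4)

Manhattan distance separates: Σwᵢ(|x−xᵢ|+|y−yᵢ|) = Σwᵢ|x−xᵢ| + Σwᵢ|y−yᵢ|, so x and y are optimised independently as 1-D weighted medians.
Total weight W = 297; half = 148.5.
x-coordinate, sorted with cumulative weight:
  x=1 (Eastvale, w=90) cum 90
  x=5 (Northgate, w=2) cum 92
  x=5 (Westmoor, w=100) cum 192  ← median
  x=9 (Midtown, w=55) cum 247
  x=9 (Hillcrest, w=30) cum 277
  x=10 (Southcross, w=20) cum 297
⇒ x* = 5
y-coordinate, sorted with cumulative weight:
  y=2 (Northgate, w=2) cum 2
  y=2 (Midtown, w=55) cum 57
  y=4 (Westmoor, w=100) cum 157  ← median
  y=5 (Eastvale, w=90) cum 247
  y=12 (Southcross, w=20) cum 267
  y=12 (Hillcrest, w=30) cum 297
⇒ y* = 4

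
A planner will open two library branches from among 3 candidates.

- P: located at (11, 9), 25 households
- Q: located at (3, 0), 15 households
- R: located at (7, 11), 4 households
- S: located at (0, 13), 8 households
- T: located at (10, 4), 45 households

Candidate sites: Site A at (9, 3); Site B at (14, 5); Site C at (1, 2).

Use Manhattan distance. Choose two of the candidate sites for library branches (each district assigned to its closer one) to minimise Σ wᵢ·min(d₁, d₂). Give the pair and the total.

Evaluate every pair (each demand assigned to the nearer of the two):
  {Site A, Site C}: total = 486
  {Site A, Site B}: total = 592
  {Site B, Site C}: total = 608
Best pair: {Site A, Site C} with total 486.

{Site A, Site C}, total 486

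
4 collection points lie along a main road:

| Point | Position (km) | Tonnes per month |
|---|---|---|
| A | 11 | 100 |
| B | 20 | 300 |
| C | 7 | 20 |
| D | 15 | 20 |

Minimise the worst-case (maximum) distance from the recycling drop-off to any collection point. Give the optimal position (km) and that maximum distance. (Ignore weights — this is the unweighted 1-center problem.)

location 13.5, max distance 6.5

The 1-center on a line is the midpoint of the two extreme points: leftmost at 7, rightmost at 20.
Optimal location = (7 + 20)/2 = 13.5; maximum distance = (20 − 7)/2 = 6.5.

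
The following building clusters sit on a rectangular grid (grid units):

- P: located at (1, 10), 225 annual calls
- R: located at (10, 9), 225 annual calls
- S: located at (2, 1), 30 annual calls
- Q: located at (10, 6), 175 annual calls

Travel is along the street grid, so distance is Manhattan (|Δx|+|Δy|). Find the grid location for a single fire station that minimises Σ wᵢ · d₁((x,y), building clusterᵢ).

Manhattan distance separates: Σwᵢ(|x−xᵢ|+|y−yᵢ|) = Σwᵢ|x−xᵢ| + Σwᵢ|y−yᵢ|, so x and y are optimised independently as 1-D weighted medians.
Total weight W = 655; half = 327.5.
x-coordinate, sorted with cumulative weight:
  x=1 (P, w=225) cum 225
  x=2 (S, w=30) cum 255
  x=10 (R, w=225) cum 480  ← median
  x=10 (Q, w=175) cum 655
⇒ x* = 10
y-coordinate, sorted with cumulative weight:
  y=1 (S, w=30) cum 30
  y=6 (Q, w=175) cum 205
  y=9 (R, w=225) cum 430  ← median
  y=10 (P, w=225) cum 655
⇒ y* = 9

(10, 9)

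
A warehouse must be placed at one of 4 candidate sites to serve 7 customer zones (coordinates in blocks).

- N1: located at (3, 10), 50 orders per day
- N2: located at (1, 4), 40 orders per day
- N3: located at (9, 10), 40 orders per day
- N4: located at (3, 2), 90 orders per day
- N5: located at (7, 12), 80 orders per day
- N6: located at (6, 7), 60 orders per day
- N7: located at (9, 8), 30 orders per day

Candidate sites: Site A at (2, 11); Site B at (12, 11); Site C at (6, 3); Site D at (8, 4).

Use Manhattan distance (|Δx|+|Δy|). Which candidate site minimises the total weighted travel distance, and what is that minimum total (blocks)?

Total weighted distance at each candidate:
  Site A (2, 11): total = 2900
  Site B (12, 11): total = 4260
  Site C (6, 3): total = 2780
  Site D (8, 4): total = 2910
Minimum is at Site C with total 2780 blocks.

Site C, total 2780 blocks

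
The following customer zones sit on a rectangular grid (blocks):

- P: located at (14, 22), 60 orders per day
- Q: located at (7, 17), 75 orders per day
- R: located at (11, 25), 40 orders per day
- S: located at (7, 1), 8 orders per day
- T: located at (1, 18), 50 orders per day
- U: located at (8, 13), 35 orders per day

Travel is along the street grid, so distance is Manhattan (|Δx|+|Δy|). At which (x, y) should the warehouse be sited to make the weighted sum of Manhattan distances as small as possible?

Manhattan distance separates: Σwᵢ(|x−xᵢ|+|y−yᵢ|) = Σwᵢ|x−xᵢ| + Σwᵢ|y−yᵢ|, so x and y are optimised independently as 1-D weighted medians.
Total weight W = 268; half = 134.
x-coordinate, sorted with cumulative weight:
  x=1 (T, w=50) cum 50
  x=7 (Q, w=75) cum 125
  x=7 (S, w=8) cum 133
  x=8 (U, w=35) cum 168  ← median
  x=11 (R, w=40) cum 208
  x=14 (P, w=60) cum 268
⇒ x* = 8
y-coordinate, sorted with cumulative weight:
  y=1 (S, w=8) cum 8
  y=13 (U, w=35) cum 43
  y=17 (Q, w=75) cum 118
  y=18 (T, w=50) cum 168  ← median
  y=22 (P, w=60) cum 228
  y=25 (R, w=40) cum 268
⇒ y* = 18

(8, 18)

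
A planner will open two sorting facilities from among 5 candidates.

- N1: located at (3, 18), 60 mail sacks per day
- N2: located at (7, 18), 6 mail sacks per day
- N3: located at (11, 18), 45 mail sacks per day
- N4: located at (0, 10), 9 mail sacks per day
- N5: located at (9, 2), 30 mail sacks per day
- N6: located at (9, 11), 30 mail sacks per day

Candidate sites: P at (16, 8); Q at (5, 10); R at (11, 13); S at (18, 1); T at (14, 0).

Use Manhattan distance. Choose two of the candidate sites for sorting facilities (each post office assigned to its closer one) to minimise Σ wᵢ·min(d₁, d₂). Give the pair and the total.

{Q, R}, total 1404

Evaluate every pair (each demand assigned to the nearer of the two):
  {Q, R}: total = 1404
  {R, T}: total = 1515
  {R, S}: total = 1605
  {P, R}: total = 1695
  {Q, T}: total = 1695
  {Q, S}: total = 1785
  {P, Q}: total = 1845
  {P, T}: total = 2841
  {P, S}: total = 2931
  {S, T}: total = 3741
Best pair: {Q, R} with total 1404.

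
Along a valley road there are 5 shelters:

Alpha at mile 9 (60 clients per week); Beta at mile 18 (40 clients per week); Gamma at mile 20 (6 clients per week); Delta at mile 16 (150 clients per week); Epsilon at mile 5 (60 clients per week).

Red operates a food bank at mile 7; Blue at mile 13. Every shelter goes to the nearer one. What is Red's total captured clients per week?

The indifferent point is the midpoint (7+13)/2 = 10; shelters left of it (closer to Red at 7) go to Red, those right go to Blue.
  Epsilon at 5 (w=60) → Red
  Alpha at 9 (w=60) → Red
  Delta at 16 (w=150) → Blue
  Beta at 18 (w=40) → Blue
  Gamma at 20 (w=6) → Blue
Red captures 120; Blue captures 196.

120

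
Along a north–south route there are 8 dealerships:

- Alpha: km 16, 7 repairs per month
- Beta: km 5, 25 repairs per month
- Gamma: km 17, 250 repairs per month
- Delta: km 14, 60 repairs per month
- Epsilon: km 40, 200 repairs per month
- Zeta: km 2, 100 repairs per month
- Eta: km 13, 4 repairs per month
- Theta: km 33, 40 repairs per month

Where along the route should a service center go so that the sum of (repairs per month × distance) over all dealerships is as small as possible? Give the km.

For a sum of weighted absolute distances on a line, the optimum is the weighted median (not the mean). Total weight W = 686; half-weight = 343.
Sort by position and accumulate weight:
  km 2 (Zeta, w=100) → cum 100
  km 5 (Beta, w=25) → cum 125
  km 13 (Eta, w=4) → cum 129
  km 14 (Delta, w=60) → cum 189
  km 16 (Alpha, w=7) → cum 196
  km 17 (Gamma, w=250) → cum 446  ≥ 343 → median here
  km 33 (Theta, w=40) → cum 486
  km 40 (Epsilon, w=200) → cum 686
Optimal location: km 17.

x = 17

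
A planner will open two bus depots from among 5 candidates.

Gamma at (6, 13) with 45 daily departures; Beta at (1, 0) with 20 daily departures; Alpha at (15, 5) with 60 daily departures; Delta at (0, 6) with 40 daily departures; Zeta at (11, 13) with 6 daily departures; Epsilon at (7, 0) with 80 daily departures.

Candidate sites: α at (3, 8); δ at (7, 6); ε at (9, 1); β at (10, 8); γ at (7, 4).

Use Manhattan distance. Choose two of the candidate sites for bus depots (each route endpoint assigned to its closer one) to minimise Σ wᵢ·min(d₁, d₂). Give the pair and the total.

{α, ε}, total 1658

Evaluate every pair (each demand assigned to the nearer of the two):
  {α, ε}: total = 1658
  {δ, ε}: total = 1666
  {α, γ}: total = 1698
  {δ, γ}: total = 1766
  {β, γ}: total = 1801
  {ε, β}: total = 1821
  {α, δ}: total = 1846
  {ε, γ}: total = 1848
  {δ, β}: total = 1876
  {α, β}: total = 2156
Best pair: {α, ε} with total 1658.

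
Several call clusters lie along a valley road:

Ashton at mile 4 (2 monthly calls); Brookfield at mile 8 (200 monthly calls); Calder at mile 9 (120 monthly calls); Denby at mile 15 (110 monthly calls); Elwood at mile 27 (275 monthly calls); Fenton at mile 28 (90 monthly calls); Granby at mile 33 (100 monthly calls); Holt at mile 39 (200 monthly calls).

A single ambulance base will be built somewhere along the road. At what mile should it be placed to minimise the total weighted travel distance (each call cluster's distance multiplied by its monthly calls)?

For a sum of weighted absolute distances on a line, the optimum is the weighted median (not the mean). Total weight W = 1097; half-weight = 548.5.
Sort by position and accumulate weight:
  mile 4 (Ashton, w=2) → cum 2
  mile 8 (Brookfield, w=200) → cum 202
  mile 9 (Calder, w=120) → cum 322
  mile 15 (Denby, w=110) → cum 432
  mile 27 (Elwood, w=275) → cum 707  ≥ 548.5 → median here
  mile 28 (Fenton, w=90) → cum 797
  mile 33 (Granby, w=100) → cum 897
  mile 39 (Holt, w=200) → cum 1097
Optimal location: mile 27.

x = 27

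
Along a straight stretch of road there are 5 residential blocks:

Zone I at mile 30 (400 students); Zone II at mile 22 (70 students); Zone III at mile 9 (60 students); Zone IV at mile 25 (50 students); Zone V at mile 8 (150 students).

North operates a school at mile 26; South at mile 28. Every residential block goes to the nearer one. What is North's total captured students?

The indifferent point is the midpoint (26+28)/2 = 27; residential blocks left of it (closer to North at 26) go to North, those right go to South.
  Zone V at 8 (w=150) → North
  Zone III at 9 (w=60) → North
  Zone II at 22 (w=70) → North
  Zone IV at 25 (w=50) → North
  Zone I at 30 (w=400) → South
North captures 330; South captures 400.

330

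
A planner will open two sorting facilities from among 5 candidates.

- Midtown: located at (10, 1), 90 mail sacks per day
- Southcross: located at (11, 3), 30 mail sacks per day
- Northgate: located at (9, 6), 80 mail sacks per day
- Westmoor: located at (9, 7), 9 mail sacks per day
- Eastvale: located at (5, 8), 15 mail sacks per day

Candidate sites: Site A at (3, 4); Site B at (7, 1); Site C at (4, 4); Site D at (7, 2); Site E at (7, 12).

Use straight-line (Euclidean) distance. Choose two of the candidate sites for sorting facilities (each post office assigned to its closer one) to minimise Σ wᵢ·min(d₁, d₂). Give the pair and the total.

{Site C, Site D}, total 876.4

Evaluate every pair (each demand assigned to the nearer of the two):
  {Site C, Site D}: total = 876.4
  {Site A, Site D}: total = 881.6
  {Site D, Site E}: total = 881.6
  {Site B, Site D}: total = 894.8
  {Site B, Site C}: total = 949.3
  {Site B, Site E}: total = 950.5
  {Site A, Site B}: total = 959.0
  {Site C, Site E}: total = 1357.0
  {Site A, Site C}: total = 1361.0
  {Site A, Site E}: total = 1548.8
Best pair: {Site C, Site D} with total 876.4.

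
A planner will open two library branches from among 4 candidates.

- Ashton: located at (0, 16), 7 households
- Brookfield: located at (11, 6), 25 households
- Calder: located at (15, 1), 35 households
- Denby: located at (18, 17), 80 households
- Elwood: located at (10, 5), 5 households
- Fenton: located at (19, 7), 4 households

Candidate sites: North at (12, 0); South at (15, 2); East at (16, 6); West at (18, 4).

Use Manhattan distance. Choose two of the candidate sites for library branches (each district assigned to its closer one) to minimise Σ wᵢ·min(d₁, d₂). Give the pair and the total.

{South, East}, total 1433

Evaluate every pair (each demand assigned to the nearer of the two):
  {South, East}: total = 1433
  {South, West}: total = 1534
  {North, East}: total = 1538
  {North, West}: total = 1602
  {East, West}: total = 1608
  {North, South}: total = 1917
Best pair: {South, East} with total 1433.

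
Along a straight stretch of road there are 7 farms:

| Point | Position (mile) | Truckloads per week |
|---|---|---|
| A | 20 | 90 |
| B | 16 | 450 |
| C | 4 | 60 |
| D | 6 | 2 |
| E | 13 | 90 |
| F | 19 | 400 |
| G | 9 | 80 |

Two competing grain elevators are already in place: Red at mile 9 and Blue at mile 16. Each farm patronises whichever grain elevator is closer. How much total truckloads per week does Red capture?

The indifferent point is the midpoint (9+16)/2 = 12.5; farms left of it (closer to Red at 9) go to Red, those right go to Blue.
  C at 4 (w=60) → Red
  D at 6 (w=2) → Red
  G at 9 (w=80) → Red
  E at 13 (w=90) → Blue
  B at 16 (w=450) → Blue
  F at 19 (w=400) → Blue
  A at 20 (w=90) → Blue
Red captures 142; Blue captures 1030.

142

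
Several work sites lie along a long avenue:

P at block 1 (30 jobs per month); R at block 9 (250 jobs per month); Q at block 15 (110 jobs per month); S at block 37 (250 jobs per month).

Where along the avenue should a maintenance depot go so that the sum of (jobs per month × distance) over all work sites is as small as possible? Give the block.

For a sum of weighted absolute distances on a line, the optimum is the weighted median (not the mean). Total weight W = 640; half-weight = 320.
Sort by position and accumulate weight:
  block 1 (P, w=30) → cum 30
  block 9 (R, w=250) → cum 280
  block 15 (Q, w=110) → cum 390  ≥ 320 → median here
  block 37 (S, w=250) → cum 640
Optimal location: block 15.

x = 15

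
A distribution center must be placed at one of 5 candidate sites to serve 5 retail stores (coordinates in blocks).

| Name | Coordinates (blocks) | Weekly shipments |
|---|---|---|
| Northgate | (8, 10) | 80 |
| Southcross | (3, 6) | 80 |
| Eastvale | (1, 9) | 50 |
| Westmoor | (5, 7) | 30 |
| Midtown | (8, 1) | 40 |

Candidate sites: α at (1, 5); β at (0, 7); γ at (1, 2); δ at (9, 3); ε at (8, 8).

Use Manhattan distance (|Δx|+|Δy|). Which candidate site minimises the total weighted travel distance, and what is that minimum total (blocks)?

ε, total 1520 blocks

Total weighted distance at each candidate:
  α (1, 5): total = 2020
  β (0, 7): total = 2060
  γ (1, 2): total = 2620
  δ (9, 3): total = 2420
  ε (8, 8): total = 1520
Minimum is at ε with total 1520 blocks.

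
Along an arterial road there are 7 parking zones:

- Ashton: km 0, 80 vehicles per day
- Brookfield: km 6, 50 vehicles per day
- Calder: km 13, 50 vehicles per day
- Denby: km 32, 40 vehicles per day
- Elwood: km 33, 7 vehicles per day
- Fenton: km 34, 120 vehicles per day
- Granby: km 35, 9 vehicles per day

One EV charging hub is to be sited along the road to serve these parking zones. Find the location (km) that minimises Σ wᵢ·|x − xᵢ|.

For a sum of weighted absolute distances on a line, the optimum is the weighted median (not the mean). Total weight W = 356; half-weight = 178.
Sort by position and accumulate weight:
  km 0 (Ashton, w=80) → cum 80
  km 6 (Brookfield, w=50) → cum 130
  km 13 (Calder, w=50) → cum 180  ≥ 178 → median here
  km 32 (Denby, w=40) → cum 220
  km 33 (Elwood, w=7) → cum 227
  km 34 (Fenton, w=120) → cum 347
  km 35 (Granby, w=9) → cum 356
Optimal location: km 13.

x = 13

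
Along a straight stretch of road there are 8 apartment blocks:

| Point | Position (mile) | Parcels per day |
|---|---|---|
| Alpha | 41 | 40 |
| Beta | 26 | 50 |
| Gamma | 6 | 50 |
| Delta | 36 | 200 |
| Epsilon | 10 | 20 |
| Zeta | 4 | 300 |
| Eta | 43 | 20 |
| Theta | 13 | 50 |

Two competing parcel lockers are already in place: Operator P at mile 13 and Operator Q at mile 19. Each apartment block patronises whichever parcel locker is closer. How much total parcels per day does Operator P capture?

The indifferent point is the midpoint (13+19)/2 = 16; apartment blocks left of it (closer to Operator P at 13) go to Operator P, those right go to Operator Q.
  Zeta at 4 (w=300) → Operator P
  Gamma at 6 (w=50) → Operator P
  Epsilon at 10 (w=20) → Operator P
  Theta at 13 (w=50) → Operator P
  Beta at 26 (w=50) → Operator Q
  Delta at 36 (w=200) → Operator Q
  Alpha at 41 (w=40) → Operator Q
  Eta at 43 (w=20) → Operator Q
Operator P captures 420; Operator Q captures 310.

420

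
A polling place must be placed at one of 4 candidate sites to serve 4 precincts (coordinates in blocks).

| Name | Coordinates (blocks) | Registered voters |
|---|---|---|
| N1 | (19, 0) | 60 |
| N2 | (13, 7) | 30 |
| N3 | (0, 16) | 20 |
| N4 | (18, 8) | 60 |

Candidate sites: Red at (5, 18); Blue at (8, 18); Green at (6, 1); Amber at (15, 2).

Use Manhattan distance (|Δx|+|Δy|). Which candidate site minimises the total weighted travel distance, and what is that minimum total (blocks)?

Total weighted distance at each candidate:
  Red (5, 18): total = 4010
  Blue (8, 18): total = 3620
  Green (6, 1): total = 2790
  Amber (15, 2): total = 1690
Minimum is at Amber with total 1690 blocks.

Amber, total 1690 blocks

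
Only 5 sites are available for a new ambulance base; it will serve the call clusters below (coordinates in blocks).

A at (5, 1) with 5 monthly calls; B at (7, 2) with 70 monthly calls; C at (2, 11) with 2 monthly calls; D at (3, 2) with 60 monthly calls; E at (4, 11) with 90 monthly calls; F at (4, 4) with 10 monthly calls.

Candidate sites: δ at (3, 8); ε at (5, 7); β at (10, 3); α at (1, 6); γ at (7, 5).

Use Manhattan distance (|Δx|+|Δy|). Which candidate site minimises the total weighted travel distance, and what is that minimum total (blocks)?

ε, total 1444 blocks

Total weighted distance at each candidate:
  δ (3, 8): total = 1523
  ε (5, 7): total = 1444
  β (10, 3): total = 2157
  α (1, 6): total = 1887
  γ (7, 5): total = 1532
Minimum is at ε with total 1444 blocks.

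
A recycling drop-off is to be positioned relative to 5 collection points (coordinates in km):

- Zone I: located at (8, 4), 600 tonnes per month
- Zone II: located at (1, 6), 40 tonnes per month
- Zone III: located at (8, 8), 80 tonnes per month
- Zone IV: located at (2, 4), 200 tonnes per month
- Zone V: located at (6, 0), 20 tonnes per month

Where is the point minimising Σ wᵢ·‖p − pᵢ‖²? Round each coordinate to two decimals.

(6.38, 4.34)

The minimiser of Σwᵢ‖p−pᵢ‖² is the weighted centroid p* = (Σwᵢpᵢ)/(Σwᵢ).
Σwᵢ = 940.
Σwᵢxᵢ = 600·8 + 40·1 + 80·8 + 200·2 + 20·6 = 6000.
Σwᵢyᵢ = 600·4 + 40·6 + 80·8 + 200·4 + 20·0 = 4080.
x* = 6000/940 = 6.38, y* = 4080/940 = 4.34.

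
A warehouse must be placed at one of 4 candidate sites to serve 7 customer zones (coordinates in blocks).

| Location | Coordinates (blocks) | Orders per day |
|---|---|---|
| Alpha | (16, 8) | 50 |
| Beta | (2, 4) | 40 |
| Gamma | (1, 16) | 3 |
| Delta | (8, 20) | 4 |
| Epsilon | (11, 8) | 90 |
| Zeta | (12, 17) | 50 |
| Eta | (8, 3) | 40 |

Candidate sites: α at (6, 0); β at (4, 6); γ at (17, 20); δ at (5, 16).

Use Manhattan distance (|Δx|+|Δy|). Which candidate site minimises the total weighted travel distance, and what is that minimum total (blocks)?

β, total 3011 blocks

Total weighted distance at each candidate:
  α (6, 0): total = 3891
  β (4, 6): total = 3011
  γ (17, 20): total = 5046
  δ (5, 16): total = 3890
Minimum is at β with total 3011 blocks.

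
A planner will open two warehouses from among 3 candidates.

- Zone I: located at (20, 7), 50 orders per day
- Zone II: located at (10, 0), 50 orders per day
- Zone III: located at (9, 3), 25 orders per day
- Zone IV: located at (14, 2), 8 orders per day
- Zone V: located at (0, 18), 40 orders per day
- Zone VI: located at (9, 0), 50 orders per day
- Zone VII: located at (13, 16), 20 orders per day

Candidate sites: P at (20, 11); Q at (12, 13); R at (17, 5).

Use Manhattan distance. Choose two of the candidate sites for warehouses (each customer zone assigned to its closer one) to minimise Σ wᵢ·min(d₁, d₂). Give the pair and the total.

{Q, R}, total 2558

Evaluate every pair (each demand assigned to the nearer of the two):
  {Q, R}: total = 2558
  {P, Q}: total = 2939
  {P, R}: total = 3068
Best pair: {Q, R} with total 2558.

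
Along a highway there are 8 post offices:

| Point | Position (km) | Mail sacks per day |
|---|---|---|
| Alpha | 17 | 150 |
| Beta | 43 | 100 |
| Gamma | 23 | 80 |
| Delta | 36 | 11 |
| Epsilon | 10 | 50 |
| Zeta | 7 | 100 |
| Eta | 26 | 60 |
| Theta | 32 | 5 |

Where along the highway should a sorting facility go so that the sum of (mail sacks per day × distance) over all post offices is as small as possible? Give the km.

For a sum of weighted absolute distances on a line, the optimum is the weighted median (not the mean). Total weight W = 556; half-weight = 278.
Sort by position and accumulate weight:
  km 7 (Zeta, w=100) → cum 100
  km 10 (Epsilon, w=50) → cum 150
  km 17 (Alpha, w=150) → cum 300  ≥ 278 → median here
  km 23 (Gamma, w=80) → cum 380
  km 26 (Eta, w=60) → cum 440
  km 32 (Theta, w=5) → cum 445
  km 36 (Delta, w=11) → cum 456
  km 43 (Beta, w=100) → cum 556
Optimal location: km 17.

x = 17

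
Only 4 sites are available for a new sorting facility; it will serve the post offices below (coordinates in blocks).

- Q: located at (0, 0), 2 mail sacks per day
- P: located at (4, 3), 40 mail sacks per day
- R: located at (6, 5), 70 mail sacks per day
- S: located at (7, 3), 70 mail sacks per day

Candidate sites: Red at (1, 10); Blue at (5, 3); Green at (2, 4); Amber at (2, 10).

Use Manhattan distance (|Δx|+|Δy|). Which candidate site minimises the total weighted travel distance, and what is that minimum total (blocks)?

Blue, total 406 blocks

Total weighted distance at each candidate:
  Red (1, 10): total = 2032
  Blue (5, 3): total = 406
  Green (2, 4): total = 902
  Amber (2, 10): total = 1854
Minimum is at Blue with total 406 blocks.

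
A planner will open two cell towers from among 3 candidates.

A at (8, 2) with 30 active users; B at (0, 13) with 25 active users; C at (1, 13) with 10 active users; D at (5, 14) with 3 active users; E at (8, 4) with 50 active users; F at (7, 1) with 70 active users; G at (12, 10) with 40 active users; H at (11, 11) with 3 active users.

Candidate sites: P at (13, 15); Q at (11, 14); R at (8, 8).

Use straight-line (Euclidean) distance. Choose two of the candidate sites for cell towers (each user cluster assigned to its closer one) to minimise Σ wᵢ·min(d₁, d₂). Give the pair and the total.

{Q, R}, total 1388.8

Evaluate every pair (each demand assigned to the nearer of the two):
  {Q, R}: total = 1388.8
  {P, R}: total = 1408.6
  {P, Q}: total = 2413.8
Best pair: {Q, R} with total 1388.8.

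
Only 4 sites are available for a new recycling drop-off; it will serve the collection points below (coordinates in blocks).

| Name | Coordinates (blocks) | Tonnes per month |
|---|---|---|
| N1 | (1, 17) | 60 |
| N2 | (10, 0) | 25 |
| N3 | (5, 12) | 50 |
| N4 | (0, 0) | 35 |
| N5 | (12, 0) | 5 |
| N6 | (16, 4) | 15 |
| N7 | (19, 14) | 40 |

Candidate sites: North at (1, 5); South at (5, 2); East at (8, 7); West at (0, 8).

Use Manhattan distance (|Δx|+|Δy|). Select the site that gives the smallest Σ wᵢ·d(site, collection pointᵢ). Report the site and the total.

East, total 3110 blocks

Total weighted distance at each candidate:
  North (1, 5): total = 3230
  South (5, 2): total = 3340
  East (8, 7): total = 3110
  West (0, 8): total = 3180
Minimum is at East with total 3110 blocks.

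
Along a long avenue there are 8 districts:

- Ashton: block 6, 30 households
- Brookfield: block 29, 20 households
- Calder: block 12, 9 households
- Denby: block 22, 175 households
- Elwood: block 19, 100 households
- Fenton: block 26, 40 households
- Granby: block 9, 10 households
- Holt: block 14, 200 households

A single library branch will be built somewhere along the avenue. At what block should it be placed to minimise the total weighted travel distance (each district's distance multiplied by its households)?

For a sum of weighted absolute distances on a line, the optimum is the weighted median (not the mean). Total weight W = 584; half-weight = 292.
Sort by position and accumulate weight:
  block 6 (Ashton, w=30) → cum 30
  block 9 (Granby, w=10) → cum 40
  block 12 (Calder, w=9) → cum 49
  block 14 (Holt, w=200) → cum 249
  block 19 (Elwood, w=100) → cum 349  ≥ 292 → median here
  block 22 (Denby, w=175) → cum 524
  block 26 (Fenton, w=40) → cum 564
  block 29 (Brookfield, w=20) → cum 584
Optimal location: block 19.

x = 19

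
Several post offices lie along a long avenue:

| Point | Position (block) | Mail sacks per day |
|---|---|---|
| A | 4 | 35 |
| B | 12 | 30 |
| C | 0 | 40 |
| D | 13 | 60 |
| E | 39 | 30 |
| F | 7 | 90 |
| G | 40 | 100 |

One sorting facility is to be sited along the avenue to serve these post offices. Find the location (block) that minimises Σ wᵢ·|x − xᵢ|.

x = 12

For a sum of weighted absolute distances on a line, the optimum is the weighted median (not the mean). Total weight W = 385; half-weight = 192.5.
Sort by position and accumulate weight:
  block 0 (C, w=40) → cum 40
  block 4 (A, w=35) → cum 75
  block 7 (F, w=90) → cum 165
  block 12 (B, w=30) → cum 195  ≥ 192.5 → median here
  block 13 (D, w=60) → cum 255
  block 39 (E, w=30) → cum 285
  block 40 (G, w=100) → cum 385
Optimal location: block 12.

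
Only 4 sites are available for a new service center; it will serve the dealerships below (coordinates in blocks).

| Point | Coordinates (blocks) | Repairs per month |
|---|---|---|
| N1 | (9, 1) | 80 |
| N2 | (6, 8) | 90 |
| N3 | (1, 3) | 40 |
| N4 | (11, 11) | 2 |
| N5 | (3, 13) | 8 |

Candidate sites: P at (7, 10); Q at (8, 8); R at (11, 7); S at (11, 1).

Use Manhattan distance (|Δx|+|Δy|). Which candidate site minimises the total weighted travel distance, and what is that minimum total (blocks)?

Total weighted distance at each candidate:
  P (7, 10): total = 1736
  Q (8, 8): total = 1392
  R (11, 7): total = 1860
  S (11, 1): total = 1900
Minimum is at Q with total 1392 blocks.

Q, total 1392 blocks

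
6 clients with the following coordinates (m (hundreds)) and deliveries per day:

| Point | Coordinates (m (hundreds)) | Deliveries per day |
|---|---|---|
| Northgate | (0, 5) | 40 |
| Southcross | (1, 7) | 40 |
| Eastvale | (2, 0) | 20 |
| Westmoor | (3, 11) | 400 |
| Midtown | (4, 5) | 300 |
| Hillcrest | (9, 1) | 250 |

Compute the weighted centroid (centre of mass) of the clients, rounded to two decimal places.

(4.50, 6.31)

The minimiser of Σwᵢ‖p−pᵢ‖² is the weighted centroid p* = (Σwᵢpᵢ)/(Σwᵢ).
Σwᵢ = 1050.
Σwᵢxᵢ = 40·0 + 40·1 + 20·2 + 400·3 + 300·4 + 250·9 = 4730.
Σwᵢyᵢ = 40·5 + 40·7 + 20·0 + 400·11 + 300·5 + 250·1 = 6630.
x* = 4730/1050 = 4.50, y* = 6630/1050 = 6.31.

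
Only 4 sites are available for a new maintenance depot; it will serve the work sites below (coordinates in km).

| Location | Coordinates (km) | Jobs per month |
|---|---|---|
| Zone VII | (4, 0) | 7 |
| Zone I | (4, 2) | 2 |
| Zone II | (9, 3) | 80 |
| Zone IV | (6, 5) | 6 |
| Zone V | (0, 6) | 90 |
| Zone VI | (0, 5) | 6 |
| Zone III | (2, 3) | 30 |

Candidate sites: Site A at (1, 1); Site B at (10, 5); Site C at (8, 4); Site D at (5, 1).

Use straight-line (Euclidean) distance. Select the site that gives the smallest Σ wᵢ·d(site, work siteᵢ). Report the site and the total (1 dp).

Total weighted distance at each candidate:
  Site A (1, 1): total = 1277.3
  Site B (10, 5): total = 1482.8
  Site C (8, 4): total = 1148.1
  Site D (5, 1): total = 1178.2
Minimum is at Site C with total 1148.1 km.

Site C, total 1148.1 km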